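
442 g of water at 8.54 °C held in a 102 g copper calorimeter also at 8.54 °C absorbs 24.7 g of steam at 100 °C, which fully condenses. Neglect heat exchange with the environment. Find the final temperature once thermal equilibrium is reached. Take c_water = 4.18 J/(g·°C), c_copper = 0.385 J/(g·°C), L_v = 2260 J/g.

Energy conservation, ΣQ = 0:
condense steam: −24.7·2260 = −55822
  condensed water 100 °C→T: 103.25(T − 100)
  water warms: 442·4.18·(T − 8.54) = 1847.6(T − 8.54)
  cup: 39.27(T − 8.54)
1990.1 T = 55822 + 10325 + 16114 = 82260
T ≈ 41.34 °C — below 100 °C, confirming all the steam condensed.

T_f ≈ 41.3 °C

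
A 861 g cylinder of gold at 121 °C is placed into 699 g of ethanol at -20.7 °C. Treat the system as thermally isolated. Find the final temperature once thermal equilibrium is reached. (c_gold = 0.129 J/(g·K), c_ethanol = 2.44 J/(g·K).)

Energy conservation, ΣQ = 0:
861*0.129*(T − 121) + 699*2.44*(T − (-20.7)) = 0
111.07(T − 121) + 1705.6(T − (-20.7)) = 0
1816.6 T = -21866
T ≈ -12.04 °C

T_f ≈ -12.0 °C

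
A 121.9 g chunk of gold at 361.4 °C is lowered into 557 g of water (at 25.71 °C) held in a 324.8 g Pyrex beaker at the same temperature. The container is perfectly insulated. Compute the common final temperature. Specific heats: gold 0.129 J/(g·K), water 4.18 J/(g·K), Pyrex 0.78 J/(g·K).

Heat gained plus heat lost sum to zero:
121.9×0.129×(T − 361.4) + 557×4.18×(T − 25.71) + 324.8×0.78×(T − 25.71) = 0
15.73(T − 361.4) + 2328.3(T − 25.71) + 253.34(T − 25.71) = 0
2597.3 T = 72056
T ≈ 27.74 °C

T_f ≈ 27.7 °C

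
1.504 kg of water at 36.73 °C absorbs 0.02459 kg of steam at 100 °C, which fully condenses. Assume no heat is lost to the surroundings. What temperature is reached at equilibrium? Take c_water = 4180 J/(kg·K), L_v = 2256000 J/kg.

T_f ≈ 46.4 °C

Net heat exchanged in the isolated system is zero:
condense steam: −0.02459·2256000 = −55475; condensed water 100 °C→T: 102.79(T − 100); original water: 6286.7(T − 36.73)
6389.5 T = 55475 + 10279 + 230911 = 296665
T ≈ 46.43 °C (< 100 °C, so full condensation is consistent).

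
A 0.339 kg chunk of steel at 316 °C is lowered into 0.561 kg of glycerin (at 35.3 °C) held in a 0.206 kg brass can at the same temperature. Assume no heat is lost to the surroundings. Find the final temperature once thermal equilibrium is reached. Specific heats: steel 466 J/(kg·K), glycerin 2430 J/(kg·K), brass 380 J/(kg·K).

T_f ≈ 63.0 °C

Heat gained plus heat lost sum to zero:
0.339*466*(T − 316) + 0.561*2430*(T − 35.3) + 0.206*380*(T − 35.3) = 0
1599.5 T = 100805
T ≈ 63.02 °C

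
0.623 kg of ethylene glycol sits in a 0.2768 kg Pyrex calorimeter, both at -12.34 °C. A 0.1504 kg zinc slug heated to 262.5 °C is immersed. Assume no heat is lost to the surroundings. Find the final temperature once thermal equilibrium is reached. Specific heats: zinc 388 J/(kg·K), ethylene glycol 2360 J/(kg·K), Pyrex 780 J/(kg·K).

T_f ≈ -3.1 °C

Taking heat into each body as positive, Σ m c ΔT = 0:
0.1504*388*(T − 262.5) + 0.623*2360*(T − (-12.34)) + 0.2768*780*(T − (-12.34)) = 0
58.36(T − 262.5) + 1470.3(T − (-12.34)) + 215.9(T − (-12.34)) = 0
(58.36 + 1470.3 + 215.9) T = 58.36*262.5 + 1470.3*(-12.34) + 215.9*(-12.34)
T = -5489.3/1744.5 ≈ -3.15 °C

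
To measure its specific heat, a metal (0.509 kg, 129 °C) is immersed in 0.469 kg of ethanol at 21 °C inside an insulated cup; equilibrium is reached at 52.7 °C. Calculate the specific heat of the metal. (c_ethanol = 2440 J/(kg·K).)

Taking heat into each body as positive, Σ m c ΔT = 0:
0.509·c·(52.7 − 129) + 0.469·2440·(52.7 − 21) = 0
-38.84 c = -36276
c = -36276/-38.84 ≈ 934.1 J/(kg·K)

c ≈ 934 J/(kg·K)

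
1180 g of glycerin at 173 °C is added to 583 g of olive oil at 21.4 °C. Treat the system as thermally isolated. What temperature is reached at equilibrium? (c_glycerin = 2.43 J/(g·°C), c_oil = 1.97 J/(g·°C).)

T_f is the heat-capacity-weighted average of the initial temperatures:
T_f = (2867.4×173 + 1148.5×21.4) / (2867.4 + 1148.5)
    = 520638 / 4015.9 ≈ 129.64 °C

T_f ≈ 129.6 °C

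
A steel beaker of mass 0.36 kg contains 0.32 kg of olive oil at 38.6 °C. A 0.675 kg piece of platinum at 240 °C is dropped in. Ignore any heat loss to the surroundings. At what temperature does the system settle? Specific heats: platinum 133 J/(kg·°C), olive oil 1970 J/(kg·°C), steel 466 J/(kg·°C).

T_f ≈ 59.0 °C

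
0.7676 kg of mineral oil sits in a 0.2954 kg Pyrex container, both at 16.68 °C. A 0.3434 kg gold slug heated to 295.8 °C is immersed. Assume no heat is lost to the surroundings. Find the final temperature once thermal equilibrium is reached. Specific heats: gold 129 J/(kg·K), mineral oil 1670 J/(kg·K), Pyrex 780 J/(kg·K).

Heat gained plus heat lost sum to zero:
0.3434*129*(T − 295.8) + 0.7676*1670*(T − 16.68) + 0.2954*780*(T − 16.68) = 0
44.3(T − 295.8) + 1281.9(T − 16.68) + 230.41(T − 16.68) = 0
(44.3 + 1281.9 + 230.41) T = 44.3*295.8 + 1281.9*16.68 + 230.41*16.68
T = 38329 / 1556.6 = 24.6 °C

T_f ≈ 24.6 °C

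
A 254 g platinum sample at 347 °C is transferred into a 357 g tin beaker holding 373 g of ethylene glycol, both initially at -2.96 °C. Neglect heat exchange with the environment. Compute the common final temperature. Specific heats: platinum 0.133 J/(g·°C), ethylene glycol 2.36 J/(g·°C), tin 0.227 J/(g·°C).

T_f ≈ 8.9 °C

Let T be the final temperature. ΣQ_i = 0:
254×0.133×(T − 347) + 373×2.36×(T − (-2.96)) + 357×0.227×(T − (-2.96)) = 0
995.1 T = 8876.8
T = 8876.8/995.1 ≈ 8.92 °C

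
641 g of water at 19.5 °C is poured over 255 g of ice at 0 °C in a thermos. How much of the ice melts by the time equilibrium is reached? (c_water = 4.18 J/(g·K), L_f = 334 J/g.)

Cooling the water to 0 °C releases 641×4.18×19.5 = 52248 J.
Melting all 255 g of ice would need 255×334 = 85170 J.
Since 52248 < 85170 J, not all the ice melts; equilibrium is at 0 °C.
m_melt = 52248 / L_f = 156.4 g.

m_melted ≈ 156 g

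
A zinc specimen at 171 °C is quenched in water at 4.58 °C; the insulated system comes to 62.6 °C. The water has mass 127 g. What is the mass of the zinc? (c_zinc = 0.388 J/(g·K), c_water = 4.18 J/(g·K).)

m ≈ 732 g

Heat lost by the zinc = heat gained by the water:
m×0.388×(171 − 62.6) = 127×4.18×(62.6 − 4.58)
42.06 m = 30800  ⇒  m ≈ 732.3 g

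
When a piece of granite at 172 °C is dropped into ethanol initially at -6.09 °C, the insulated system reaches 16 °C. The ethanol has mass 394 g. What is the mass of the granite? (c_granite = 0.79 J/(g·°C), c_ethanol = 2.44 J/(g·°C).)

m ≈ 172 g

Heat lost by the granite = heat gained by the ethanol:
m×0.79×(172 − 16) = 394×2.44×(16 − (-6.09))
123.24 m = 21236  ⇒  m ≈ 172.3 g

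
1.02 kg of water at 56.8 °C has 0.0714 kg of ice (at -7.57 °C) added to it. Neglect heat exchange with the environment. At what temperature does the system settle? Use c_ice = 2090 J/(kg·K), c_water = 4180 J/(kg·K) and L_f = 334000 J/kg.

Conservation of energy gives ΣQ = 0:
ice -7.57→0 °C: 0.0714×2090×7.57 = 1129.6
  melt ice: 0.0714×334000 = 23848
  warm the meltwater: 298.45 T
  water: 4263.6(T − 56.8)
4562.1 T = 242172 − 24977 = 217195
T ≈ 47.61 °C (positive, so assuming full melt was valid).

T_f ≈ 47.6 °C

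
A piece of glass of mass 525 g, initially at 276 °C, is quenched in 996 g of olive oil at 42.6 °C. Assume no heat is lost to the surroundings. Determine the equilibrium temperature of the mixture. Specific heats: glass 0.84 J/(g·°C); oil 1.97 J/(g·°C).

T_f ≈ 85.4 °C

Let T be the final temperature. ΣQ_i = 0:
525*0.84*(T − 276) + 996*1.97*(T − 42.6) = 0
2403.1 T = 205302
T = 205302/2403.1 ≈ 85.43 °C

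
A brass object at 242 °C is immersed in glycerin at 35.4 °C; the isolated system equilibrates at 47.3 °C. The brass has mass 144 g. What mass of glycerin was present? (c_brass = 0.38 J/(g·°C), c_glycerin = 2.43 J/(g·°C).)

m ≈ 368 g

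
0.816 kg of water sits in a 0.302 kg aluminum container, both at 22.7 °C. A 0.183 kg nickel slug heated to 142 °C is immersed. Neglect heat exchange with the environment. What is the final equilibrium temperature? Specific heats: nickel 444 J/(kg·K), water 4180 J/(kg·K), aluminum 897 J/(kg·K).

T_f ≈ 25.3 °C

T_f is the heat-capacity-weighted average of the initial temperatures:
T_f = (81.25*142 + 3410.9*22.7 + 270.89*22.7) / (81.25 + 3410.9 + 270.89)
    = 95114 / 3763 ≈ 25.28 °C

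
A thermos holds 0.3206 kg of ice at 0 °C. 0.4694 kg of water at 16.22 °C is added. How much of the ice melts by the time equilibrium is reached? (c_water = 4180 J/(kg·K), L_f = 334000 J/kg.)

m_melted ≈ 0.0953 kg

Cooling the water to 0 °C releases 0.4694×4180×16.22 = 31825 J.
To melt every bit of ice: 0.3206×334000 = 107080 J.
That's not enough to melt it all — equilibrium is at 0 °C with ice remaining.
m_melted×334000 = 31825  ⇒  m_melted ≈ 0.09528 kg.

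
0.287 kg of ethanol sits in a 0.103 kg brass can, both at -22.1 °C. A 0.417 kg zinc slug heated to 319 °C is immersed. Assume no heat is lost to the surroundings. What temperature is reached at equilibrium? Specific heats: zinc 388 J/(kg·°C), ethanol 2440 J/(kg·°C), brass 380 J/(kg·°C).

T_f ≈ 39.1 °C

Setting the total heat transfer to zero:
0.417*388*(T − 319) + 0.287*2440*(T − (-22.1)) + 0.103*380*(T − (-22.1)) = 0
161.8(T − 319) + 700.28(T − (-22.1)) + 39.14(T − (-22.1)) = 0
901.22 T = 35272
T = 35272 / 901.22 = 39.1 °C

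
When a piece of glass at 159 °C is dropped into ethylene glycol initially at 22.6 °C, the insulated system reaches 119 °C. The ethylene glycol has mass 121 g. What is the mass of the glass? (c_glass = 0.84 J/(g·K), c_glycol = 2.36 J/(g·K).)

m ≈ 819 g

|Q_glass| = |Q_glycol|:
m·0.84·(159 − 119) = 121·2.36·(119 − 22.6)
33.6 m = 27528  ⇒  m ≈ 819.3 g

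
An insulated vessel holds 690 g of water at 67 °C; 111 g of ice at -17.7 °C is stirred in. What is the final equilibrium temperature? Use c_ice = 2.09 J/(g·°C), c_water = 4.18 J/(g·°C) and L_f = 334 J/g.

Setting the total heat transfer to zero:
ice -17.7→0 °C: 111×2.09×17.7 = 4106.2; fusion: m_ice L_f = 111×334 = 37074; warm the meltwater: 463.98 T; water cools: 690×4.18×(T − 67) = 2884.2(T − 67)
3348.2 T = 193241 − 41180 = 152061
T ≈ 45.42 °C. Since T > 0 °C, the all-ice-melts assumption holds.

T_f ≈ 45.4 °C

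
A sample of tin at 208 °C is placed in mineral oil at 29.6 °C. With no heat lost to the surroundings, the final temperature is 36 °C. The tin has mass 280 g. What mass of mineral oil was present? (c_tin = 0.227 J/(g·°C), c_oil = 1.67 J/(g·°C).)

Energy conservation, ΣQ = 0:
280×0.227×(36 − 208) + m×1.67×(36 − 29.6) = 0
10.69 m = 10932
m = 10932/10.69 ≈ 1023 g

m ≈ 1020 g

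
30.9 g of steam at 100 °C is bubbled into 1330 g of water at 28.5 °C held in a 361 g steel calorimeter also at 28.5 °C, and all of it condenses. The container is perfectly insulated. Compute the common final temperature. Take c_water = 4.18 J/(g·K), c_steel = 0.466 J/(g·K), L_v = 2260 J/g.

T_f ≈ 42.0 °C

Taking heat into each body as positive, Σ m c ΔT = 0:
condense steam: −30.9×2260 = −69834
  condensed water 100 °C→T: 129.16(T − 100)
  water warms: 1330×4.18×(T − 28.5) = 5559.4(T − 28.5)
  cup: 168.23(T − 28.5)
5856.8 T = 69834 + 12916 + 163237 = 245988
T ≈ 42.00 °C (< 100 °C, so full condensation is consistent).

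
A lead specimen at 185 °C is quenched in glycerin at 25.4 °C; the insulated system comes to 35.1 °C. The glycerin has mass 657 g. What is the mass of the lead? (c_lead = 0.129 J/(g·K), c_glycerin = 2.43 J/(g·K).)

m ≈ 801 g

Let T be the final temperature. ΣQ_i = 0:
m×0.129×(35.1 − 185) + 657×2.43×(35.1 − 25.4) = 0
-19.34 m = -15486
m = -15486/-19.34 ≈ 800.9 g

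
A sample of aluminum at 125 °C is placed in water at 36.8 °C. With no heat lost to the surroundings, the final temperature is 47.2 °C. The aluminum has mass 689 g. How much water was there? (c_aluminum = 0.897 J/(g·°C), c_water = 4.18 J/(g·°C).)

m ≈ 1110 g

Heat gained plus heat lost sum to zero:
689·0.897·(47.2 − 125) + m·4.18·(47.2 − 36.8) = 0
43.47 m = 48083
m = 48083/43.47 ≈ 1106 g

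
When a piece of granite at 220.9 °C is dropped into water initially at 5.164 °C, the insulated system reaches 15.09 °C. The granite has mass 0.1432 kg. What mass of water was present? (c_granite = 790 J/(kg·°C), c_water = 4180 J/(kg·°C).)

m ≈ 0.561 kg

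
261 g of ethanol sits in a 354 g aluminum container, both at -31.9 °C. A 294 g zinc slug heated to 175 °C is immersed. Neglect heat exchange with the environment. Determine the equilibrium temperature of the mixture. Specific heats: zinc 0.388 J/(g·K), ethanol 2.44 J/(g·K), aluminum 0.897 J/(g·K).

T_f ≈ -9.8 °C

T_f = Σ m_i c_i T_i / Σ m_i c_i:
T_f = (114.07·175 + 636.84·(-31.9) + 317.54·(-31.9)) / (114.07 + 636.84 + 317.54)
    = -10482 / 1068.5 ≈ -9.81 °C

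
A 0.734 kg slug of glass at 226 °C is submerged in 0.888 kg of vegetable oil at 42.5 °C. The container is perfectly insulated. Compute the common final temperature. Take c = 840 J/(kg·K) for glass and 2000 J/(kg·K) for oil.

T_f ≈ 89.8 °C

T_f is the heat-capacity-weighted average of the initial temperatures:
T_f = (616.56·226 + 1776·42.5) / (616.56 + 1776)
    = 214823 / 2392.6 ≈ 89.79 °C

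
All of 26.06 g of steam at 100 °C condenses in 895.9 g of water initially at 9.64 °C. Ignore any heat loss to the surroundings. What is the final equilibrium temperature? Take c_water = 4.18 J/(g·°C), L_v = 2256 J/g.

T_f ≈ 27.4 °C

Sum of m c ΔT and latent-heat terms is zero:
steam→water at 100 °C releases m L_v = 26.06×2256 = 58791; condensate cools 100→T: 26.06×4.18×(T − 100) = 108.93(T − 100); water warms: 895.9×4.18×(T − 9.64) = 3744.9(T − 9.64)
3853.8 T = 58791 + 10893 + 36100 = 105785
T ≈ 27.45 °C (< 100 °C, so full condensation is consistent).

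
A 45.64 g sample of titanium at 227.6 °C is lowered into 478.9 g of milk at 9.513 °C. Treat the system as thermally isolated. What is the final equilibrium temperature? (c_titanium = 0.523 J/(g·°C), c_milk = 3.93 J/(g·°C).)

T_f is the heat-capacity-weighted average of the initial temperatures:
T_f = (23.87·227.6 + 1882.1·9.513) / (23.87 + 1882.1)
    = 23337 / 1905.9 ≈ 12.24 °C

T_f ≈ 12.2 °C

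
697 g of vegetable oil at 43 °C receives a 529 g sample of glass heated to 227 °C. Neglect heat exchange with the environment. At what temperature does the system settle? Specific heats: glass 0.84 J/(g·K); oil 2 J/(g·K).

T_f ≈ 87.5 °C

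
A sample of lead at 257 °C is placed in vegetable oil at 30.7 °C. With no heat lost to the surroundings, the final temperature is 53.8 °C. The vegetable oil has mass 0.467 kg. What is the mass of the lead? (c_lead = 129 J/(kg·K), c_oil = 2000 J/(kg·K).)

m ≈ 0.823 kg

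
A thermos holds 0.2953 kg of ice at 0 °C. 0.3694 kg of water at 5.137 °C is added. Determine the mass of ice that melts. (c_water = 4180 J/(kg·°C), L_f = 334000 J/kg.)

m_melted ≈ 0.0237 kg

Water can give up m c ΔT = 0.3694×4180×5.137 = 7932 J before reaching 0 °C.
Fully melting the ice requires m_ice L_f = 0.2953×334000 = 98630 J.
7932 J < 98630 J, so only part of the ice melts and the system sits at 0 °C.
Mass melted = 7932/334000 ≈ 0.02375 kg.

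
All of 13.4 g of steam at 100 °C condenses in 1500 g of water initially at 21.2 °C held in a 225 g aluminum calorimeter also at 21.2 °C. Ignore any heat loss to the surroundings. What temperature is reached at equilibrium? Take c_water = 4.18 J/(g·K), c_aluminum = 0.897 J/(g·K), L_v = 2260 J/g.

T_f ≈ 26.5 °C

Taking heat into each body as positive, Σ m c ΔT = 0:
condense steam: −13.4×2260 = −30284
  condensed water 100 °C→T: 56.01(T − 100)
  water warms: 1500×4.18×(T − 21.2) = 6270(T − 21.2)
  cup: 201.83(T − 21.2)
6527.8 T = 30284 + 5601.2 + 137203 = 173088
T ≈ 26.52 °C — below 100 °C, confirming all the steam condensed.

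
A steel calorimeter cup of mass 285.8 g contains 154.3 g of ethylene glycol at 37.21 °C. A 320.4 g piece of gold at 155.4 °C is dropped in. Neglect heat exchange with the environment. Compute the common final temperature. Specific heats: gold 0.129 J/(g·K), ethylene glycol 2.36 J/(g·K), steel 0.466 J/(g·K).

T_f ≈ 46.3 °C

T_f = Σ m_i c_i T_i / Σ m_i c_i:
T_f = (41.33·155.4 + 364.15·37.21 + 133.18·37.21) / (41.33 + 364.15 + 133.18)
    = 24929 / 538.66 ≈ 46.28 °C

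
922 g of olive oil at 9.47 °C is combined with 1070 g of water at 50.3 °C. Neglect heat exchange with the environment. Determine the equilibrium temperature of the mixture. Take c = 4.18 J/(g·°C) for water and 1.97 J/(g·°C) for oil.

T_f ≈ 38.5 °C

Conservation of energy gives ΣQ = 0:
1070·4.18·(T − 50.3) + 922·1.97·(T − 9.47) = 0
4472.6(T − 50.3) + 1816.3(T − 9.47) = 0
6288.9 T = 242173
T = 242173 / 6288.9 = 38.5 °C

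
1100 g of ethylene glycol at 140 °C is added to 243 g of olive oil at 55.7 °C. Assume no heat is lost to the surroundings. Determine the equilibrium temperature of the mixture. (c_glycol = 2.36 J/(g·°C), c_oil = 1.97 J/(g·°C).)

Setting the total heat transfer to zero:
1100×2.36×(T − 140) + 243×1.97×(T − 55.7) = 0
2596(T − 140) + 478.71(T − 55.7) = 0
3074.7 T = 390104
T = 390104/3074.7 ≈ 126.88 °C

T_f ≈ 126.9 °C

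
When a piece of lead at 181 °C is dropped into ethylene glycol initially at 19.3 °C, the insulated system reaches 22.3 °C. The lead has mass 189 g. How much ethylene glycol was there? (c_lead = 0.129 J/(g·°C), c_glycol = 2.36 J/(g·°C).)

m ≈ 547 g

Setting the total heat transfer to zero:
189×0.129×(22.3 − 181) + m×2.36×(22.3 − 19.3) = 0
7.08 m = 3869.3
m = 3869.3/7.08 ≈ 546.5 g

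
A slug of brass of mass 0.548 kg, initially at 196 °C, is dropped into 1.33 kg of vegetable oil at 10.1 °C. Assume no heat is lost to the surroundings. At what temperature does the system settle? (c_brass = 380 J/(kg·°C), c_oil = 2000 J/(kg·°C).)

T_f ≈ 23.6 °C

Energy conservation, ΣQ = 0:
0.548·380·(T − 196) + 1.33·2000·(T − 10.1) = 0
208.24(T − 196) + 2660(T − 10.1) = 0
2868.2 T = 67681
T = 67681 / 2868.2 = 23.6 °C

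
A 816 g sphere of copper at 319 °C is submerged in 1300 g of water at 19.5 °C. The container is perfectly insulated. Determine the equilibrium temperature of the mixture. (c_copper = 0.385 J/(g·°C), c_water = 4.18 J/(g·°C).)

T_f ≈ 35.9 °C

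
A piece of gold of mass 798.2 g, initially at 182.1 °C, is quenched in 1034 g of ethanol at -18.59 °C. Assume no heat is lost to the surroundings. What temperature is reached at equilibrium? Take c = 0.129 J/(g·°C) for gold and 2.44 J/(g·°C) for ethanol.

T_f ≈ -10.7 °C

Net heat exchanged in the isolated system is zero:
798.2*0.129*(T − 182.1) + 1034*2.44*(T − (-18.59)) = 0
2625.9 T = -28151
T ≈ -10.72 °C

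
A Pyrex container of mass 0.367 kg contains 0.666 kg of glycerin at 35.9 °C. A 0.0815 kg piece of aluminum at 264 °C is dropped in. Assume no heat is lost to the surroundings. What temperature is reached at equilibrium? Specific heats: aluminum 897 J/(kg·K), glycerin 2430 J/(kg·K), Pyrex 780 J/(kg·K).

T_f ≈ 44.3 °C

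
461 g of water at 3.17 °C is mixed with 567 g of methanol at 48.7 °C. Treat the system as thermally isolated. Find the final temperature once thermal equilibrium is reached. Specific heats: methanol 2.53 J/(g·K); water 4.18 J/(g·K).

Let T be the final temperature. ΣQ_i = 0:
567·2.53·(T − 48.7) + 461·4.18·(T − 3.17) = 0
(1434.5 + 1927) T = 1434.5·48.7 + 1927·3.17
T = 75969/3361.5 ≈ 22.60 °C

T_f ≈ 22.6 °C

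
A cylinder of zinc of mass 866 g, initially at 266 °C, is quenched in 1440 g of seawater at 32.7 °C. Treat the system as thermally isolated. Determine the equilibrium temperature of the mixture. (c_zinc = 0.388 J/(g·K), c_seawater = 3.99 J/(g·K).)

Set heat shed by the hot body equal to heat absorbed by the cold body:
866×0.388×(266 − T) = 1440×3.99×(T − 32.7)
336.01(266 − T) = 5745.6(T − 32.7)
6081.6 T = 277259  ⇒  T ≈ 45.59 °C

T_f ≈ 45.6 °C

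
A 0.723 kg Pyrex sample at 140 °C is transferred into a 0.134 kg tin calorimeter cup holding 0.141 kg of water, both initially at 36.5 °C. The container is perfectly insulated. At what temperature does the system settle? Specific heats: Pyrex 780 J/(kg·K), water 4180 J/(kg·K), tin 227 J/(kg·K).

T_f ≈ 85.8 °C

Energy conservation, ΣQ = 0:
0.723×780×(T − 140) + 0.141×4180×(T − 36.5) + 0.134×227×(T − 36.5) = 0
1183.7 T = 101574
T = 101574/1183.7 ≈ 85.81 °C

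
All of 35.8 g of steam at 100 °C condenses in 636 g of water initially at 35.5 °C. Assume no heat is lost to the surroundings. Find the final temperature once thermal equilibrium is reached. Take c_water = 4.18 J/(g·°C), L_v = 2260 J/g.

T_f ≈ 67.7 °C

Energy balance with sensible and latent terms:
condense steam: −35.8×2260 = −80908
  condensed water 100 °C→T: 149.64(T − 100)
  water warms: 636×4.18×(T − 35.5) = 2658.5(T − 35.5)
2808.1 T = 80908 + 14964 + 94376 = 190248
T ≈ 67.75 °C — below 100 °C, confirming all the steam condensed.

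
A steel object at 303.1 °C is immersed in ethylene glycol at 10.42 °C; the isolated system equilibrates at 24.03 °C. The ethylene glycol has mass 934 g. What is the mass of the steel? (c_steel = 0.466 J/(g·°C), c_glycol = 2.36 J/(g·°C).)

|Q_steel| = |Q_glycol|:
m×0.466×(303.1 − 24.03) = 934×2.36×(24.03 − 10.42)
130.05 m = 30000  ⇒  m ≈ 230.7 g

m ≈ 231 g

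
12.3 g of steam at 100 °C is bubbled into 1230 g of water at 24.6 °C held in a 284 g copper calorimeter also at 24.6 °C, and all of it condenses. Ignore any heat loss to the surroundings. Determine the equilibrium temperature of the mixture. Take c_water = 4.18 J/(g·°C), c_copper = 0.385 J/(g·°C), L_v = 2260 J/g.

T_f ≈ 30.6 °C

Energy conservation, ΣQ = 0:
condense steam: −12.3·2260 = −27798; condensate cools 100→T: 12.3·4.18·(T − 100) = 51.41(T − 100); original water: 5141.4(T − 24.6); cup: 109.34(T − 24.6)
5302.2 T = 27798 + 5141.4 + 129168 = 162108
T ≈ 30.57 °C, under the boiling point, so the assumption holds.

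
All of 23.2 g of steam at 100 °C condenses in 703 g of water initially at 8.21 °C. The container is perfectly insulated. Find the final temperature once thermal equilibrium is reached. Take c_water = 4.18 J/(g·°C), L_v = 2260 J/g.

T_f ≈ 28.4 °C

Sum of m c ΔT and latent-heat terms is zero:
condense steam: −23.2×2260 = −52432; condensate cools 100→T: 23.2×4.18×(T − 100) = 96.98(T − 100); water warms: 703×4.18×(T − 8.21) = 2938.5(T − 8.21)
3035.5 T = 52432 + 9697.6 + 24125 = 86255
T ≈ 28.42 °C, under the boiling point, so the assumption holds.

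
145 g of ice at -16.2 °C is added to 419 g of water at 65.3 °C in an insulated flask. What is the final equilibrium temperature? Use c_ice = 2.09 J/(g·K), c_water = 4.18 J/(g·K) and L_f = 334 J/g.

T_f ≈ 25.9 °C

Sum of m c ΔT and latent-heat terms is zero:
warm ice to 0 °C: 145·2.09·(0 − (-16.2)) = 4909.4; fusion: m_ice L_f = 145·334 = 48430; warm the meltwater: 606.1 T; water: 1751.4(T − 65.3)
2357.5 T = 114368 − 53339 = 61028
T ≈ 25.89 °C. Since T > 0 °C, the all-ice-melts assumption holds.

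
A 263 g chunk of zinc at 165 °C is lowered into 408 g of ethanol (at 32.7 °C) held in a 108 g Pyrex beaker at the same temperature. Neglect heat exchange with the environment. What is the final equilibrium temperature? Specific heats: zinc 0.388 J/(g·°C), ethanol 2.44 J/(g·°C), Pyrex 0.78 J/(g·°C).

Setting the total heat transfer to zero:
263*0.388*(T − 165) + 408*2.44*(T − 32.7) + 108*0.78*(T − 32.7) = 0
1181.8 T = 52145
T = 52145/1181.8 ≈ 44.12 °C

T_f ≈ 44.1 °C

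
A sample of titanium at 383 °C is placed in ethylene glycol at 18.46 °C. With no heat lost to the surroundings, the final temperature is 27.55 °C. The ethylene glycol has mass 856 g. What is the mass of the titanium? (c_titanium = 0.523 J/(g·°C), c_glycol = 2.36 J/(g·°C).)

Heat lost by the titanium = heat gained by the glycol:
m·0.523·(383 − 27.55) = 856·2.36·(27.55 − 18.46)
185.9 m = 18363  ⇒  m ≈ 98.78 g

m ≈ 98.8 g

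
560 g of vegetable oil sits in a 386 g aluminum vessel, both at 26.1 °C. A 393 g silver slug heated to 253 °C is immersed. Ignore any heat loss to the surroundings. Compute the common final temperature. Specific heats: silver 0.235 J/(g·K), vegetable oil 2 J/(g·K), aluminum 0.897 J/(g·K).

T_f ≈ 39.5 °C

Conservation of energy gives ΣQ = 0:
393×0.235×(T − 253) + 560×2×(T − 26.1) + 386×0.897×(T − 26.1) = 0
92.35(T − 253) + 1120(T − 26.1) + 346.24(T − 26.1) = 0
(92.35 + 1120 + 346.24) T = 92.35×253 + 1120×26.1 + 346.24×26.1
T = 61635/1558.6 ≈ 39.55 °C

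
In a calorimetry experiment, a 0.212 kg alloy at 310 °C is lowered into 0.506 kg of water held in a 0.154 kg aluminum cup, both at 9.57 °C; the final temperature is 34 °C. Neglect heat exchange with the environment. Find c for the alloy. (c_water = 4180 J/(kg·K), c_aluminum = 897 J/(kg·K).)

c ≈ 941 J/(kg·K)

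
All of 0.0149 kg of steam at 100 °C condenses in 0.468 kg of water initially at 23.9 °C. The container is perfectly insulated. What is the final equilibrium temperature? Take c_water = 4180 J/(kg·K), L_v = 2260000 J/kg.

Energy conservation, ΣQ = 0:
steam→water at 100 °C releases m L_v = 0.0149·2260000 = 33674
  condensed water 100 °C→T: 62.28(T − 100)
  original water: 1956.2(T − 23.9)
2018.5 T = 33674 + 6228.2 + 46754 = 86656
T ≈ 42.93 °C (< 100 °C, so full condensation is consistent).

T_f ≈ 42.9 °C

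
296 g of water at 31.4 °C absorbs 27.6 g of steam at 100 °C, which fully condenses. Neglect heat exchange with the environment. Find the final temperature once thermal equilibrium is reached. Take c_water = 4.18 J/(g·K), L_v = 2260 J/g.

Setting the total heat transfer to zero:
condense steam: −27.6·2260 = −62376; condensed water 100 °C→T: 115.37(T − 100); water warms: 296·4.18·(T − 31.4) = 1237.3(T − 31.4)
1352.6 T = 62376 + 11537 + 38851 = 112763
T ≈ 83.36 °C (< 100 °C, so full condensation is consistent).

T_f ≈ 83.4 °C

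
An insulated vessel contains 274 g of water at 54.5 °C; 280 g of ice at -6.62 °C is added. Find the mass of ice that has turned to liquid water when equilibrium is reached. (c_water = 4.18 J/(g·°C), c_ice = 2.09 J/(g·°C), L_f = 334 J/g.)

m_melted ≈ 175 g

Water can give up m c ΔT = 274·4.18·54.5 = 62420 J before reaching 0 °C.
Warming the ice to 0 °C takes 280·2.09·6.62 = 3874 J, leaving 58546 J for melting.
Melting all 280 g of ice would need 280·334 = 93520 J.
58546 J < 93520 J, so only part of the ice melts and the system sits at 0 °C.
Mass melted = 58546/334 ≈ 175.3 g.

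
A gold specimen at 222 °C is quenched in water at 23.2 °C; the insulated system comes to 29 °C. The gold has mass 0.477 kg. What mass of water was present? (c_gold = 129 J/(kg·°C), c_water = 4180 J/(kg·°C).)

|Q_gold| = |Q_water|:
0.477·129·(222 − 29) = m·4180·(29 − 23.2)
24244 m = 11876  ⇒  m ≈ 0.4898 kg

m ≈ 0.49 kg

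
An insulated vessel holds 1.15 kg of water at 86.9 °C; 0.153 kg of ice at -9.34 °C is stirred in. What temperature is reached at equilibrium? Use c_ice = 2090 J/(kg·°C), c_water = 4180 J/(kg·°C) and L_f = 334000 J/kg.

T_f ≈ 66.8 °C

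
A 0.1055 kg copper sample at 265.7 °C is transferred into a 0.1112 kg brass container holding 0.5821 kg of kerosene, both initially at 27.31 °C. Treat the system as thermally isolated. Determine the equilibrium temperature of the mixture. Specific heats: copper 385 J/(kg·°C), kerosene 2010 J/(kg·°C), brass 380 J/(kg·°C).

T_f is the heat-capacity-weighted average of the initial temperatures:
T_f = (40.62·265.7 + 1170·27.31 + 42.26·27.31) / (40.62 + 1170 + 42.26)
    = 43899 / 1252.9 ≈ 35.04 °C

T_f ≈ 35.0 °C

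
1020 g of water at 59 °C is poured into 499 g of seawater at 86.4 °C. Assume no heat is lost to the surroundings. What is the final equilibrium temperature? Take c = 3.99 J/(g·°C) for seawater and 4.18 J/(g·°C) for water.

Set heat shed by the hot body equal to heat absorbed by the cold body:
499·3.99·(86.4 − T) = 1020·4.18·(T − 59)
1991(86.4 − T) = 4263.6(T − 59)
6254.6 T = 423576  ⇒  T ≈ 67.72 °C

T_f ≈ 67.7 °C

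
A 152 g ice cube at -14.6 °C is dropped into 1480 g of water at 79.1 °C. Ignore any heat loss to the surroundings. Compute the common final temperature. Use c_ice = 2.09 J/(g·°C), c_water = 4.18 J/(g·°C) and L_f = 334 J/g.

Energy conservation, ΣQ = 0:
warm ice to 0 °C: 152·2.09·(0 − (-14.6)) = 4638.1
  latent heat to melt: 152·334 = 50768
  meltwater 0→T: 152·4.18·T = 635.36 T
  water cools: 1480·4.18·(T − 79.1) = 6186.4(T − 79.1)
6821.8 T = 489344 − 55406 = 433938
T ≈ 63.61 °C. Since T > 0 °C, the all-ice-melts assumption holds.

T_f ≈ 63.6 °C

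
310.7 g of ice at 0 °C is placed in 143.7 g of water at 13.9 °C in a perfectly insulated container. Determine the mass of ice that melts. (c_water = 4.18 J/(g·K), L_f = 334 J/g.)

m_melted ≈ 25 g

Heat available from the water dropping to 0 °C: 143.7×4.18×13.9 = 8349.3 J.
To melt every bit of ice: 310.7×334 = 103774 J.
Since 8349.3 < 103774 J, not all the ice melts; equilibrium is at 0 °C.
m_melt = 8349.3 / L_f = 25 g.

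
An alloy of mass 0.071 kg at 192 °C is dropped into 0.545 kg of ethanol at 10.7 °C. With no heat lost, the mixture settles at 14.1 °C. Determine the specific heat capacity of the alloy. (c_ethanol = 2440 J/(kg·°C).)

Heat lost by the alloy = heat gained by the ethanol:
0.071×c×(192 − 14.1) = 0.545×2440×(14.1 − 10.7)
12.63 c = 4521.3  ⇒  c ≈ 358 J/(kg·°C)

c ≈ 358 J/(kg·°C)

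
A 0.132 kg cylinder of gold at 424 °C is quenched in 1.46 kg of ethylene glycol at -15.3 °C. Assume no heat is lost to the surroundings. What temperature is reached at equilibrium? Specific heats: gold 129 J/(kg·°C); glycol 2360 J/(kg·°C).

With ΣQ=0 the equilibrium temperature is the m·c-weighted mean:
T_f = (17.03×424 + 3445.6×(-15.3)) / (17.03 + 3445.6)
    = -45498 / 3462.6 ≈ -13.14 °C

T_f ≈ -13.1 °C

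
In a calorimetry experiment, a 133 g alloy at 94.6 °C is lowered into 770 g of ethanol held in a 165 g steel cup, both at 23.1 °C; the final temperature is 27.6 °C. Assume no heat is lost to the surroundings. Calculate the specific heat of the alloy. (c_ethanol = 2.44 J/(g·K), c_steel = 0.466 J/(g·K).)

Setting the total heat transfer to zero:
133·c·(27.6 − 94.6) + 770·2.44·(27.6 − 23.1) + 165·0.466·(27.6 − 23.1) = 0
-8911 c = -8800.6
c = -8800.6/-8911 ≈ 0.9876 J/(g·K)

c ≈ 0.988 J/(g·K)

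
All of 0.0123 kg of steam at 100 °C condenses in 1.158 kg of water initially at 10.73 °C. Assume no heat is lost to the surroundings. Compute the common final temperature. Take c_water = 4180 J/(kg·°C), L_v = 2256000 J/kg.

T_f ≈ 17.3 °C

Taking heat into each body as positive, Σ m c ΔT = 0:
steam→water at 100 °C releases m L_v = 0.0123×2256000 = 27749
  condensed water 100 °C→T: 51.41(T − 100)
  original water: 4840.4(T − 10.73)
4891.9 T = 27749 + 5141.4 + 51938 = 84828
T ≈ 17.34 °C (< 100 °C, so full condensation is consistent).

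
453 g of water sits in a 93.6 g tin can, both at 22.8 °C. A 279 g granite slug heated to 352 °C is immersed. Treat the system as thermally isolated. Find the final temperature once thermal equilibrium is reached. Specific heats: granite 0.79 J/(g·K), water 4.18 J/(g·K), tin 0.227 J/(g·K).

Let T be the final temperature. ΣQ_i = 0:
279×0.79×(T − 352) + 453×4.18×(T − 22.8) + 93.6×0.227×(T − 22.8) = 0
(220.41 + 1893.5 + 21.25) T = 220.41×352 + 1893.5×22.8 + 21.25×22.8
T ≈ 56.78 °C

T_f ≈ 56.8 °C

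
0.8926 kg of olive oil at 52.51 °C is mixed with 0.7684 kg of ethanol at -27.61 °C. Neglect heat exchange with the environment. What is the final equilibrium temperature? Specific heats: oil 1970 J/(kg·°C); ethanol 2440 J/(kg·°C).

T_f ≈ 11.2 °C

Set heat shed by the hot body equal to heat absorbed by the cold body:
0.8926×1970×(52.51 − T) = 0.7684×2440×(T − (-27.61))
1758.4(52.51 − T) = 1874.9(T − (-27.61))
3633.3 T = 40569  ⇒  T ≈ 11.17 °C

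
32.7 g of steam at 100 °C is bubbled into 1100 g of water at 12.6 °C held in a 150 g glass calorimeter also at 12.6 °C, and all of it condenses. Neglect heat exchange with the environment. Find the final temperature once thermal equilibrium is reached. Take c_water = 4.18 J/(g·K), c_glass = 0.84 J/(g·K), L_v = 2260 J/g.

Net heat exchanged in the isolated system is zero:
latent heat released on condensation: 32.7·2260 = 73902; condensed water 100 °C→T: 136.69(T − 100); original water: 4598(T − 12.6); glass cup: 150·0.84·(T − 12.6) = 126(T − 12.6)
4860.7 T = 73902 + 13669 + 59522 = 147093
T ≈ 30.26 °C (< 100 °C, so full condensation is consistent).

T_f ≈ 30.3 °C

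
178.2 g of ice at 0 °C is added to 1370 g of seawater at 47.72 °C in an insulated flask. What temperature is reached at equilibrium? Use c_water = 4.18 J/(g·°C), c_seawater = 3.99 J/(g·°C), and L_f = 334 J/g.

Energy balance with sensible and latent terms:
latent heat to melt: 178.2×334 = 59519
  meltwater 0→T: 178.2×4.18×T = 744.88 T
  seawater: 5466.3(T − 47.72)
6211.2 T = 260852 − 59519 = 201333
T ≈ 32.41 °C (positive, so assuming full melt was valid).

T_f ≈ 32.4 °C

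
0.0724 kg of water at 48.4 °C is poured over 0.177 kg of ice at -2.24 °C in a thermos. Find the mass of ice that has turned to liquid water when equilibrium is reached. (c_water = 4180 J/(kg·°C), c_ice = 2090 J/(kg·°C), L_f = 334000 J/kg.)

m_melted ≈ 0.0414 kg

Heat available from the water dropping to 0 °C: 0.0724×4180×48.4 = 14647 J.
Of that, 0.177×2090×2.24 = 828.64 J goes to bring the ice to 0 °C, leaving 13819 J.
Fully melting the ice requires m_ice L_f = 0.177×334000 = 59118 J.
Since 13819 < 59118 J, not all the ice melts; equilibrium is at 0 °C.
Mass melted = 13819/334000 ≈ 0.04137 kg.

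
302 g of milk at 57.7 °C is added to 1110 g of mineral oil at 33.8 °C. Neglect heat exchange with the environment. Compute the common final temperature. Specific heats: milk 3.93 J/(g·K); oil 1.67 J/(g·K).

Heat lost by the milk equals heat gained by the oil:
302·3.93·(57.7 − T) = 1110·1.67·(T − 33.8)
1186.9(57.7 − T) = 1853.7(T − 33.8)
3040.6 T = 131137  ⇒  T ≈ 43.13 °C

T_f ≈ 43.1 °C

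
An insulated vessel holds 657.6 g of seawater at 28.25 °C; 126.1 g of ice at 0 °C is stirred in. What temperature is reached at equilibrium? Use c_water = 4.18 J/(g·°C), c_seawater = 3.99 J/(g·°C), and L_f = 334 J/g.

T_f ≈ 10.2 °C

Sum of m c ΔT and latent-heat terms is zero:
fusion: m_ice L_f = 126.1·334 = 42117; warm the meltwater: 527.1 T; seawater cools: 657.6·3.99·(T − 28.25) = 2623.8(T − 28.25)
3150.9 T = 74123 − 42117 = 32006
T ≈ 10.16 °C (positive, so assuming full melt was valid).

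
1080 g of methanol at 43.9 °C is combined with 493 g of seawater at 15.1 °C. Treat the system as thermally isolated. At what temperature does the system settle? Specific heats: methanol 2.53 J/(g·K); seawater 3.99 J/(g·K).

T_f ≈ 31.8 °C

Let T be the final temperature. ΣQ_i = 0:
1080×2.53×(T − 43.9) + 493×3.99×(T − 15.1) = 0
(2732.4 + 1967.1) T = 2732.4×43.9 + 1967.1×15.1
T = 149655/4699.5 ≈ 31.85 °C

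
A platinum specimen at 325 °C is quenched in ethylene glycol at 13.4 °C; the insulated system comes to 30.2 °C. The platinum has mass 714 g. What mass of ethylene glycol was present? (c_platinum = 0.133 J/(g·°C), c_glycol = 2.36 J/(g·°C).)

m ≈ 706 g

Setting the total heat transfer to zero:
714·0.133·(30.2 − 325) + m·2.36·(30.2 − 13.4) = 0
39.65 m = 27995
m = 27995/39.65 ≈ 706.1 g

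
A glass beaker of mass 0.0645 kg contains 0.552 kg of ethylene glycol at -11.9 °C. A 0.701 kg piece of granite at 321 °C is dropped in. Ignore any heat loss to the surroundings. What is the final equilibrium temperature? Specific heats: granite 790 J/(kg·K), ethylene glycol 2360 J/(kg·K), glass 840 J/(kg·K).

T_f ≈ 84.6 °C

Setting the total heat transfer to zero:
0.701*790*(T − 321) + 0.552*2360*(T − (-11.9)) + 0.0645*840*(T − (-11.9)) = 0
553.79(T − 321) + 1302.7(T − (-11.9)) + 54.18(T − (-11.9)) = 0
(553.79 + 1302.7 + 54.18) T = 553.79*321 + 1302.7*(-11.9) + 54.18*(-11.9)
T = 161619/1910.7 ≈ 84.59 °C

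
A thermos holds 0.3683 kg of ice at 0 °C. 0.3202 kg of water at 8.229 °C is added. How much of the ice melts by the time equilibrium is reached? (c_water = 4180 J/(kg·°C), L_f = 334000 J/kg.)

Cooling the water to 0 °C releases 0.3202·4180·8.229 = 11014 J.
Fully melting the ice requires m_ice L_f = 0.3683·334000 = 123012 J.
Since 11014 < 123012 J, not all the ice melts; equilibrium is at 0 °C.
m_melted·334000 = 11014  ⇒  m_melted ≈ 0.03298 kg.

m_melted ≈ 0.033 kg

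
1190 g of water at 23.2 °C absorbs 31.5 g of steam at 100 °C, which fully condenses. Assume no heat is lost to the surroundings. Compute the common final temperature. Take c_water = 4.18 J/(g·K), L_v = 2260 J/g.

Conservation of energy gives ΣQ = 0:
latent heat released on condensation: 31.5×2260 = 71190; condensate cools 100→T: 31.5×4.18×(T − 100) = 131.67(T − 100); original water: 4974.2(T − 23.2)
5105.9 T = 71190 + 13167 + 115401 = 199758
T ≈ 39.12 °C (< 100 °C, so full condensation is consistent).

T_f ≈ 39.1 °C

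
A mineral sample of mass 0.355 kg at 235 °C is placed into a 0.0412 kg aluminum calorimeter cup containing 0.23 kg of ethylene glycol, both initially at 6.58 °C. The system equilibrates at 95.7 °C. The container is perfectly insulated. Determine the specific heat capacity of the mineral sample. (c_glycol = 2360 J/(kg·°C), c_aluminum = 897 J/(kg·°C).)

Heat gained plus heat lost sum to zero:
0.355·c·(95.7 − 235) + 0.23·2360·(95.7 − 6.58) + 0.0412·897·(95.7 − 6.58) = 0
-49.45 c = -51668
c = -51668/-49.45 ≈ 1045 J/(kg·°C)

c ≈ 1040 J/(kg·°C)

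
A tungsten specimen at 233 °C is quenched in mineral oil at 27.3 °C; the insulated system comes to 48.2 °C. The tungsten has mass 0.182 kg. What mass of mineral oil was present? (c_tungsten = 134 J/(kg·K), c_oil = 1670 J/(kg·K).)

Net heat exchanged in the isolated system is zero:
0.182·134·(48.2 − 233) + m·1670·(48.2 − 27.3) = 0
34903 m = 4506.9
m = 4506.9/34903 ≈ 0.1291 kg

m ≈ 0.129 kg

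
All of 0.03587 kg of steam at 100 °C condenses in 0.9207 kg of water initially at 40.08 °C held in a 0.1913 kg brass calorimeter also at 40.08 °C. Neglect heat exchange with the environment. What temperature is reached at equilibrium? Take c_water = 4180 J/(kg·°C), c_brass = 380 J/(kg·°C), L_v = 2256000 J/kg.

T_f ≈ 62.2 °C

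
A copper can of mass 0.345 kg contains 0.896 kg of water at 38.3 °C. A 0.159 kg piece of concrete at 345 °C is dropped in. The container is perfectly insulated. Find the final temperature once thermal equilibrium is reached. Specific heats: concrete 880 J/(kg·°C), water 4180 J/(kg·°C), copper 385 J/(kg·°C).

T_f = Σ m_i c_i T_i / Σ m_i c_i:
T_f = (139.92·345 + 3745.3·38.3 + 132.82·38.3) / (139.92 + 3745.3 + 132.82)
    = 196804 / 4018 ≈ 48.98 °C

T_f ≈ 49.0 °C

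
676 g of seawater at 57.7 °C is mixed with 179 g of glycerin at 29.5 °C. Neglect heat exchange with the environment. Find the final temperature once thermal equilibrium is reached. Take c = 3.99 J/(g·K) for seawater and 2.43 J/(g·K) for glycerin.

T_f ≈ 53.8 °C

Conservation of energy gives ΣQ = 0:
676·3.99·(T − 57.7) + 179·2.43·(T − 29.5) = 0
(2697.2 + 434.97) T = 2697.2·57.7 + 434.97·29.5
T = 168462/3132.2 ≈ 53.78 °C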